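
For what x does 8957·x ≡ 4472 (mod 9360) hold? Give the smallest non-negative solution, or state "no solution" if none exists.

First find gcd(8957, 9360):
9360 = 1×8957 + 403
8957 = 22×403 + 91
403 = 4×91 + 39
91 = 2×39 + 13
39 = 3×13 + 0
gcd = 13 and 13 | 4472, so solutions exist. Divide through by 13: 689x ≡ 344 (mod 720).
Now find 689⁻¹ mod 720:
720 = 1·689 + 31
689 = 22·31 + 7
31 = 4·7 + 3
7 = 2·3 + 1
3 = 3·1 + 0
Back-substitute:
1 = 7 − 2·3
1 = −2·31 + 9·7
1 = 9·689 − 200·31
1 = −200·720 + 209·689
So 689⁻¹ ≡ 209 (mod 720).
Then x ≡ 209·344 ≡ 616 (mod 720); the smallest non-negative solution is x = 616.

616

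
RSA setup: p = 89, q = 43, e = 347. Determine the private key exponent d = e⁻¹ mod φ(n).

1619

φ(n) = (p−1)(q−1) = 88·42 = 3696.
Need d with 347·d ≡ 1 (mod 3696). Apply the extended Euclidean algorithm:
3696 = 10·347 + 226
347 = 1·226 + 121
226 = 1·121 + 105
121 = 1·105 + 16
105 = 6·16 + 9
16 = 1·9 + 7
9 = 1·7 + 2
7 = 3·2 + 1
2 = 2·1 + 0
Back-substitute:
1 = 7 − 3·2
1 = −3·9 + 4·7
1 = 4·16 − 7·9
1 = −7·105 + 46·16
1 = 46·121 − 53·105
1 = −53·226 + 99·121
1 = 99·347 − 152·226
1 = −152·3696 + 1619·347
So 347·1619 ≡ 1 (mod 3696), hence d = 1619.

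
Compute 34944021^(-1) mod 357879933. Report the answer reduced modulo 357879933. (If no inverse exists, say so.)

Euclidean algorithm on 357879933, 34944021:
357879933 = 10·34944021 + 8439723
34944021 = 4·8439723 + 1185129
8439723 = 7·1185129 + 143820
1185129 = 8·143820 + 34569
143820 = 4·34569 + 5544
34569 = 6·5544 + 1305
5544 = 4·1305 + 324
1305 = 4·324 + 9
324 = 36·9 + 0
The gcd is 9, not 1, hence no inverse exists.

no inverse exists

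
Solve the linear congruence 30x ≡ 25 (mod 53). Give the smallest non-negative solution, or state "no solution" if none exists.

First find gcd(30, 53):
53 = 1×30 + 23
30 = 1×23 + 7
23 = 3×7 + 2
7 = 3×2 + 1
2 = 2×1 + 0
gcd = 1, so a unique solution mod 53 exists.
Back-substitute for the Bézout coefficients:
1 = 7 − 3·2
1 = −3·23 + 10·7
1 = 10·30 − 13·23
1 = −13·53 + 23·30
So 30·(23) ≡ 1 (mod 53), giving 30⁻¹ ≡ 23.
x ≡ 30⁻¹·25 ≡ 23·25 ≡ 45 (mod 53).

45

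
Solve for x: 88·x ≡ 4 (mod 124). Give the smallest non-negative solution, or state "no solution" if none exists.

24

First find gcd(88, 124):
124 = 1*88 + 36
88 = 2*36 + 16
36 = 2*16 + 4
16 = 4*4 + 0
gcd = 4 and 4 | 4, so solutions exist. Divide through by 4: 22x ≡ 1 (mod 31).
Now find 22⁻¹ mod 31:
31 = 1*22 + 9
22 = 2*9 + 4
9 = 2*4 + 1
4 = 4*1 + 0
Back-substitute:
1 = 9 − 2·4
1 = −2·22 + 5·9
1 = 5·31 − 7·22
So 22·(-7) ≡ 1 (mod 31), i.e. 22⁻¹ ≡ 24.
Then x ≡ 24·1 ≡ 24 (mod 31); the smallest non-negative solution is x = 24.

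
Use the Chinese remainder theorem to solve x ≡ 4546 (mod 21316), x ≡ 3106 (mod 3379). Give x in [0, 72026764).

Write x = 4546 + 21316·k. Then 21316·k ≡ 3106 − 4546 ≡ 1939 (mod 3379).
Need 21316⁻¹ mod 3379. Extended Euclid on (3379, 1042):
3379 = 3×1042 + 253
1042 = 4×253 + 30
253 = 8×30 + 13
30 = 2×13 + 4
13 = 3×4 + 1
4 = 4×1 + 0
Back-substitute:
1 = 13 − 3·4
1 = −3·30 + 7·13
1 = 7·253 − 59·30
1 = −59·1042 + 243·253
1 = 243·3379 − 788·1042
21316⁻¹ ≡ 2591 (mod 3379), so k ≡ 2591·1939 ≡ 2755 (mod 3379).
x = 4546 + 21316·2755 = 58730126.

58730126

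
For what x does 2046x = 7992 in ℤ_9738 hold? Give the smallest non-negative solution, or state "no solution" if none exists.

675

First find gcd(2046, 9738):
9738 = 4·2046 + 1554
2046 = 1·1554 + 492
1554 = 3·492 + 78
492 = 6·78 + 24
78 = 3·24 + 6
24 = 4·6 + 0
gcd = 6 and 6 | 7992, so solutions exist. Divide through by 6: 341x ≡ 1332 (mod 1623).
Now find 341⁻¹ mod 1623:
1623 = 4×341 + 259
341 = 1×259 + 82
259 = 3×82 + 13
82 = 6×13 + 4
13 = 3×4 + 1
4 = 4×1 + 0
Back-substitute:
1 = 13 − 3·4
1 = −3·82 + 19·13
1 = 19·259 − 60·82
1 = −60·341 + 79·259
1 = 79·1623 − 376·341
So 341·(-376) ≡ 1 (mod 1623), i.e. 341⁻¹ ≡ 1247.
Then x ≡ 1247·1332 ≡ 675 (mod 1623); the smallest non-negative solution is x = 675.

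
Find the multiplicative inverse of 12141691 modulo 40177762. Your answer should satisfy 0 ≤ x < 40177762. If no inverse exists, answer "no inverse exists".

30281415

gcd(40177762, 12141691) by repeated division:
40177762 = 3*12141691 + 3752689
12141691 = 3*3752689 + 883624
3752689 = 4*883624 + 218193
883624 = 4*218193 + 10852
218193 = 20*10852 + 1153
10852 = 9*1153 + 475
1153 = 2*475 + 203
475 = 2*203 + 69
203 = 2*69 + 65
69 = 1*65 + 4
65 = 16*4 + 1
4 = 4*1 + 0
gcd = 1, so the inverse exists. Back-substitute:
1 = 65 − 16·4
1 = −16·69 + 17·65
1 = 17·203 − 50·69
1 = −50·475 + 117·203
1 = 117·1153 − 284·475
1 = −284·10852 + 2673·1153
1 = 2673·218193 − 53744·10852
1 = −53744·883624 + 217649·218193
1 = 217649·3752689 − 924340·883624
1 = −924340·12141691 + 2990669·3752689
1 = 2990669·40177762 − 9896347·12141691
So 12141691·(-9896347) ≡ 1 (mod 40177762), and -9896347 ≡ 30281415 (mod 40177762).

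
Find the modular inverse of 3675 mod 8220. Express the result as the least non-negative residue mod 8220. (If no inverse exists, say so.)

Euclidean algorithm on 8220, 3675:
8220 = 2·3675 + 870
3675 = 4·870 + 195
870 = 4·195 + 90
195 = 2·90 + 15
90 = 6·15 + 0
The gcd is 15, not 1, hence no inverse exists.

no inverse exists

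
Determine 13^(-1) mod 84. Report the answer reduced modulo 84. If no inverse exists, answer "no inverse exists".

13

Apply the Euclidean algorithm to 84 and 13:
84 = 6*13 + 6
13 = 2*6 + 1
6 = 6*1 + 0
The gcd is 1. Working backward:
1 = 13 − 2·6
1 = −2·84 + 13·13
So 13·13 ≡ 1 (mod 84).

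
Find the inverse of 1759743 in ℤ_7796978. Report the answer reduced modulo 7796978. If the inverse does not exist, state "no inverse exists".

Apply the Euclidean algorithm to 7796978 and 1759743:
7796978 = 4×1759743 + 758006
1759743 = 2×758006 + 243731
758006 = 3×243731 + 26813
243731 = 9×26813 + 2414
26813 = 11×2414 + 259
2414 = 9×259 + 83
259 = 3×83 + 10
83 = 8×10 + 3
10 = 3×3 + 1
3 = 3×1 + 0
Since gcd(1759743, 7796978) = 1, back-substitute to write 1 as a combination:
1 = 10 − 3·3
1 = −3·83 + 25·10
1 = 25·259 − 78·83
1 = −78·2414 + 727·259
1 = 727·26813 − 8075·2414
1 = −8075·243731 + 73402·26813
1 = 73402·758006 − 228281·243731
1 = −228281·1759743 + 529964·758006
1 = 529964·7796978 − 2348137·1759743
Thus 1759743·(-2348137) ≡ 1 (mod 7796978); reducing, -2348137 mod 7796978 = 5448841.

5448841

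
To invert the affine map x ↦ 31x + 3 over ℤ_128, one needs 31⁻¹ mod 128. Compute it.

Apply the Euclidean algorithm to 128 and 31:
128 = 4*31 + 4
31 = 7*4 + 3
4 = 1*3 + 1
3 = 3*1 + 0
Since gcd(31, 128) = 1, back-substitute to write 1 as a combination:
1 = 4 − 3
1 = −31 + 8·4
1 = 8·128 − 33·31
Thus 31·(-33) ≡ 1 (mod 128); reducing, -33 mod 128 = 95.

95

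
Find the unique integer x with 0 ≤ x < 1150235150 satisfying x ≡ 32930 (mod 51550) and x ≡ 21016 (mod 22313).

464756180

Write x = 32930 + 51550·k. Then 51550·k ≡ 21016 − 32930 ≡ 10399 (mod 22313).
Need 51550⁻¹ mod 22313. Extended Euclid on (22313, 6924):
22313 = 3·6924 + 1541
6924 = 4·1541 + 760
1541 = 2·760 + 21
760 = 36·21 + 4
21 = 5·4 + 1
4 = 4·1 + 0
Back-substitute:
1 = 21 − 5·4
1 = −5·760 + 181·21
1 = 181·1541 − 367·760
1 = −367·6924 + 1649·1541
1 = 1649·22313 − 5314·6924
51550⁻¹ ≡ 16999 (mod 22313), so k ≡ 16999·10399 ≡ 9015 (mod 22313).
x = 32930 + 51550·9015 = 464756180.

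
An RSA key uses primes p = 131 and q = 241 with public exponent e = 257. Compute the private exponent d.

φ(n) = (p−1)(q−1) = 130·240 = 31200.
Need d with 257·d ≡ 1 (mod 31200). Apply the extended Euclidean algorithm:
31200 = 121×257 + 103
257 = 2×103 + 51
103 = 2×51 + 1
51 = 51×1 + 0
Back-substitute:
1 = 103 − 2·51
1 = −2·257 + 5·103
1 = 5·31200 − 607·257
So 257·(-607) ≡ 1 (mod 31200), hence d ≡ -607 ≡ 30593 (mod 31200).

30593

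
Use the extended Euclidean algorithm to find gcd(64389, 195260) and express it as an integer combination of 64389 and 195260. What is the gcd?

Repeated division:
195260 = 3·64389 + 2093
64389 = 30·2093 + 1599
2093 = 1·1599 + 494
1599 = 3·494 + 117
494 = 4·117 + 26
117 = 4·26 + 13
26 = 2·13 + 0
gcd(64389, 195260) = 13.
Working backward:
13 = 117 − 4·26
13 = −4·494 + 17·117
13 = 17·1599 − 55·494
13 = −55·2093 + 72·1599
13 = 72·64389 − 2215·2093
13 = −2215·195260 + 6717·64389
So 13 = (-2215)·195260 + (6717)·64389.

13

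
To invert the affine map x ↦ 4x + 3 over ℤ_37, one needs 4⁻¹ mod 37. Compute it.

28

Apply the Euclidean algorithm to 37 and 4:
37 = 9·4 + 1
4 = 4·1 + 0
Since gcd(4, 37) = 1, back-substitute to write 1 as a combination:
1 = 37 − 9·4
Thus 4·(-9) ≡ 1 (mod 37); reducing, -9 mod 37 = 28.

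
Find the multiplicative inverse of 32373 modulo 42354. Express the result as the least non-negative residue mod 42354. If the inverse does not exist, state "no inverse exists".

no inverse exists

Compute gcd(32373, 42354):
42354 = 1×32373 + 9981
32373 = 3×9981 + 2430
9981 = 4×2430 + 261
2430 = 9×261 + 81
261 = 3×81 + 18
81 = 4×18 + 9
18 = 2×9 + 0
The gcd is 9, not 1, hence no inverse exists.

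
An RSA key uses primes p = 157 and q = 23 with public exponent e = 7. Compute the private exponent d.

1471

φ(n) = (p−1)(q−1) = 156·22 = 3432.
Need d with 7·d ≡ 1 (mod 3432). Apply the extended Euclidean algorithm:
3432 = 490*7 + 2
7 = 3*2 + 1
2 = 2*1 + 0
Back-substitute:
1 = 7 − 3·2
1 = −3·3432 + 1471·7
So 7·1471 ≡ 1 (mod 3432), hence d = 1471.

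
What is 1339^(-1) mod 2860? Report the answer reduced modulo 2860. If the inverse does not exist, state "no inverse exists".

Compute gcd(1339, 2860):
2860 = 2×1339 + 182
1339 = 7×182 + 65
182 = 2×65 + 52
65 = 1×52 + 13
52 = 4×13 + 0
The gcd is 13, not 1, hence no inverse exists.

no inverse exists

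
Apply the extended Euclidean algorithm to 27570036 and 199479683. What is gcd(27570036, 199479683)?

Apply Euclid's algorithm to 199479683 and 27570036:
199479683 = 7*27570036 + 6489431
27570036 = 4*6489431 + 1612312
6489431 = 4*1612312 + 40183
1612312 = 40*40183 + 4992
40183 = 8*4992 + 247
4992 = 20*247 + 52
247 = 4*52 + 39
52 = 1*39 + 13
39 = 3*13 + 0
gcd(27570036, 199479683) = 13.
Back-substituting:
13 = 52 − 39
13 = −247 + 5·52
13 = 5·4992 − 101·247
13 = −101·40183 + 813·4992
13 = 813·1612312 − 32621·40183
13 = −32621·6489431 + 131297·1612312
13 = 131297·27570036 − 557809·6489431
13 = −557809·199479683 + 4035960·27570036
So 13 = (-557809)·199479683 + (4035960)·27570036.

13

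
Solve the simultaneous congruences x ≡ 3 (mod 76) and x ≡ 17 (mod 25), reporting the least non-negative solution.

1067

Write x = 3 + 76·k. Then 76·k ≡ 17 − 3 ≡ 14 (mod 25).
Need 76⁻¹ mod 25. Extended Euclid on (25, 1):
25 = 25·1 + 0
76⁻¹ ≡ 1 (mod 25), so k ≡ 1·14 ≡ 14 (mod 25).
x = 3 + 76·14 = 1067.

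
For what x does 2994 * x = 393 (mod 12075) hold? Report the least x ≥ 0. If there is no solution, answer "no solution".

First find gcd(2994, 12075):
12075 = 4·2994 + 99
2994 = 30·99 + 24
99 = 4·24 + 3
24 = 8·3 + 0
gcd = 3 and 3 | 393, so solutions exist. Divide through by 3: 998x ≡ 131 (mod 4025).
Now find 998⁻¹ mod 4025:
4025 = 4*998 + 33
998 = 30*33 + 8
33 = 4*8 + 1
8 = 8*1 + 0
Back-substitute:
1 = 33 − 4·8
1 = −4·998 + 121·33
1 = 121·4025 − 488·998
So 998·(-488) ≡ 1 (mod 4025), i.e. 998⁻¹ ≡ 3537.
Then x ≡ 3537·131 ≡ 472 (mod 4025); the smallest non-negative solution is x = 472.

472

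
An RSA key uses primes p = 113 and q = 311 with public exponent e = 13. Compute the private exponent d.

24037

φ(n) = (p−1)(q−1) = 112·310 = 34720.
Need d with 13·d ≡ 1 (mod 34720). Apply the extended Euclidean algorithm:
34720 = 2670·13 + 10
13 = 1·10 + 3
10 = 3·3 + 1
3 = 3·1 + 0
Back-substitute:
1 = 10 − 3·3
1 = −3·13 + 4·10
1 = 4·34720 − 10683·13
So 13·(-10683) ≡ 1 (mod 34720), hence d ≡ -10683 ≡ 24037 (mod 34720).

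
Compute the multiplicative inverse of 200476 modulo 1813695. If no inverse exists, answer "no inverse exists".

Apply the Euclidean algorithm to 1813695 and 200476:
1813695 = 9·200476 + 9411
200476 = 21·9411 + 2845
9411 = 3·2845 + 876
2845 = 3·876 + 217
876 = 4·217 + 8
217 = 27·8 + 1
8 = 8·1 + 0
gcd = 1, so the inverse exists. Back-substitute:
1 = 217 − 27·8
1 = −27·876 + 109·217
1 = 109·2845 − 354·876
1 = −354·9411 + 1171·2845
1 = 1171·200476 − 24945·9411
1 = −24945·1813695 + 225676·200476
So 200476·225676 ≡ 1 (mod 1813695).

225676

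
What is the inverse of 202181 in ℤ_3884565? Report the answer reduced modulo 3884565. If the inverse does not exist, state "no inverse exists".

3771341

Apply the Euclidean algorithm to 3884565 and 202181:
3884565 = 19×202181 + 43126
202181 = 4×43126 + 29677
43126 = 1×29677 + 13449
29677 = 2×13449 + 2779
13449 = 4×2779 + 2333
2779 = 1×2333 + 446
2333 = 5×446 + 103
446 = 4×103 + 34
103 = 3×34 + 1
34 = 34×1 + 0
Since gcd(202181, 3884565) = 1, back-substitute to write 1 as a combination:
1 = 103 − 3·34
1 = −3·446 + 13·103
1 = 13·2333 − 68·446
1 = −68·2779 + 81·2333
1 = 81·13449 − 392·2779
1 = −392·29677 + 865·13449
1 = 865·43126 − 1257·29677
1 = −1257·202181 + 5893·43126
1 = 5893·3884565 − 113224·202181
So 202181·(-113224) ≡ 1 (mod 3884565), and -113224 ≡ 3771341 (mod 3884565).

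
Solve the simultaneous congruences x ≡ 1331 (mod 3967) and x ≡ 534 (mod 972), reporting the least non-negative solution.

3670806

Write x = 1331 + 3967·k. Then 3967·k ≡ 534 − 1331 ≡ 175 (mod 972).
Need 3967⁻¹ mod 972. Extended Euclid on (972, 79):
972 = 12*79 + 24
79 = 3*24 + 7
24 = 3*7 + 3
7 = 2*3 + 1
3 = 3*1 + 0
Back-substitute:
1 = 7 − 2·3
1 = −2·24 + 7·7
1 = 7·79 − 23·24
1 = −23·972 + 283·79
3967⁻¹ ≡ 283 (mod 972), so k ≡ 283·175 ≡ 925 (mod 972).
x = 1331 + 3967·925 = 3670806.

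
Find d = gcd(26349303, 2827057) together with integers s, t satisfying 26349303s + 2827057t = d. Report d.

Repeated division:
26349303 = 9×2827057 + 905790
2827057 = 3×905790 + 109687
905790 = 8×109687 + 28294
109687 = 3×28294 + 24805
28294 = 1×24805 + 3489
24805 = 7×3489 + 382
3489 = 9×382 + 51
382 = 7×51 + 25
51 = 2×25 + 1
25 = 25×1 + 0
gcd(26349303, 2827057) = 1.
Working backward:
1 = 51 − 2·25
1 = −2·382 + 15·51
1 = 15·3489 − 137·382
1 = −137·24805 + 974·3489
1 = 974·28294 − 1111·24805
1 = −1111·109687 + 4307·28294
1 = 4307·905790 − 35567·109687
1 = −35567·2827057 + 111008·905790
1 = 111008·26349303 − 1034639·2827057
So 1 = (111008)·26349303 + (-1034639)·2827057.

1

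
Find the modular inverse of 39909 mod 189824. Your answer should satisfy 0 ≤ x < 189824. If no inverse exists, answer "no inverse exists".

5741

Extended Euclidean algorithm:
189824 = 4·39909 + 30188
39909 = 1·30188 + 9721
30188 = 3·9721 + 1025
9721 = 9·1025 + 496
1025 = 2·496 + 33
496 = 15·33 + 1
33 = 33·1 + 0
Since gcd(39909, 189824) = 1, back-substitute to write 1 as a combination:
1 = 496 − 15·33
1 = −15·1025 + 31·496
1 = 31·9721 − 294·1025
1 = −294·30188 + 913·9721
1 = 913·39909 − 1207·30188
1 = −1207·189824 + 5741·39909
So 39909·5741 ≡ 1 (mod 189824).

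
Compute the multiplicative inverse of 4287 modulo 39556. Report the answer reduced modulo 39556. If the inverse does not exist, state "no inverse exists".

Apply the Euclidean algorithm to 39556 and 4287:
39556 = 9*4287 + 973
4287 = 4*973 + 395
973 = 2*395 + 183
395 = 2*183 + 29
183 = 6*29 + 9
29 = 3*9 + 2
9 = 4*2 + 1
2 = 2*1 + 0
The gcd is 1. Working backward:
1 = 9 − 4·2
1 = −4·29 + 13·9
1 = 13·183 − 82·29
1 = −82·395 + 177·183
1 = 177·973 − 436·395
1 = −436·4287 + 1921·973
1 = 1921·39556 − 17725·4287
So 4287·(-17725) ≡ 1 (mod 39556), and -17725 ≡ 21831 (mod 39556).

21831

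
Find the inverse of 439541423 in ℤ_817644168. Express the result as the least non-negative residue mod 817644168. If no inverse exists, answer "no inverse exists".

gcd(817644168, 439541423) by repeated division:
817644168 = 1·439541423 + 378102745
439541423 = 1·378102745 + 61438678
378102745 = 6·61438678 + 9470677
61438678 = 6·9470677 + 4614616
9470677 = 2·4614616 + 241445
4614616 = 19·241445 + 27161
241445 = 8·27161 + 24157
27161 = 1·24157 + 3004
24157 = 8·3004 + 125
3004 = 24·125 + 4
125 = 31·4 + 1
4 = 4·1 + 0
The gcd is 1. Working backward:
1 = 125 − 31·4
1 = −31·3004 + 745·125
1 = 745·24157 − 5991·3004
1 = −5991·27161 + 6736·24157
1 = 6736·241445 − 59879·27161
1 = −59879·4614616 + 1144437·241445
1 = 1144437·9470677 − 2348753·4614616
1 = −2348753·61438678 + 15236955·9470677
1 = 15236955·378102745 − 93770483·61438678
1 = −93770483·439541423 + 109007438·378102745
1 = 109007438·817644168 − 202777921·439541423
Thus 439541423·(-202777921) ≡ 1 (mod 817644168); reducing, -202777921 mod 817644168 = 614866247.

614866247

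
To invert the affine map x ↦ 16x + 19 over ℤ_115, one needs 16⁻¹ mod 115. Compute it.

Run Euclid on (115, 16):
115 = 7×16 + 3
16 = 5×3 + 1
3 = 3×1 + 0
Since gcd(16, 115) = 1, back-substitute to write 1 as a combination:
1 = 16 − 5·3
1 = −5·115 + 36·16
So 16·36 ≡ 1 (mod 115).

36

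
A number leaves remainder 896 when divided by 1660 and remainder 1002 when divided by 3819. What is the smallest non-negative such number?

Write x = 896 + 1660·k. Then 1660·k ≡ 1002 − 896 ≡ 106 (mod 3819).
Need 1660⁻¹ mod 3819. Extended Euclid on (3819, 1660):
3819 = 2*1660 + 499
1660 = 3*499 + 163
499 = 3*163 + 10
163 = 16*10 + 3
10 = 3*3 + 1
3 = 3*1 + 0
Back-substitute:
1 = 10 − 3·3
1 = −3·163 + 49·10
1 = 49·499 − 150·163
1 = −150·1660 + 499·499
1 = 499·3819 − 1148·1660
1660⁻¹ ≡ 2671 (mod 3819), so k ≡ 2671·106 ≡ 520 (mod 3819).
x = 896 + 1660·520 = 864096.

864096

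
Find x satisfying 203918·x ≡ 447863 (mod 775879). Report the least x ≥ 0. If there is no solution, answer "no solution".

9404

First find gcd(203918, 775879):
775879 = 3*203918 + 164125
203918 = 1*164125 + 39793
164125 = 4*39793 + 4953
39793 = 8*4953 + 169
4953 = 29*169 + 52
169 = 3*52 + 13
52 = 4*13 + 0
gcd = 13 and 13 | 447863, so solutions exist. Divide through by 13: 15686x ≡ 34451 (mod 59683).
Now find 15686⁻¹ mod 59683:
59683 = 3*15686 + 12625
15686 = 1*12625 + 3061
12625 = 4*3061 + 381
3061 = 8*381 + 13
381 = 29*13 + 4
13 = 3*4 + 1
4 = 4*1 + 0
Back-substitute:
1 = 13 − 3·4
1 = −3·381 + 88·13
1 = 88·3061 − 707·381
1 = −707·12625 + 2916·3061
1 = 2916·15686 − 3623·12625
1 = −3623·59683 + 13785·15686
So 15686⁻¹ ≡ 13785 (mod 59683).
Then x ≡ 13785·34451 ≡ 9404 (mod 59683); the smallest non-negative solution is x = 9404.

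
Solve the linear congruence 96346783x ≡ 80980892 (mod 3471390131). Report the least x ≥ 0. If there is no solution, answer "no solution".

999271267

First find gcd(96346783, 3471390131):
3471390131 = 36*96346783 + 2905943
96346783 = 33*2905943 + 450664
2905943 = 6*450664 + 201959
450664 = 2*201959 + 46746
201959 = 4*46746 + 14975
46746 = 3*14975 + 1821
14975 = 8*1821 + 407
1821 = 4*407 + 193
407 = 2*193 + 21
193 = 9*21 + 4
21 = 5*4 + 1
4 = 4*1 + 0
gcd = 1, so a unique solution mod 3471390131 exists.
Back-substitute for the Bézout coefficients:
1 = 21 − 5·4
1 = −5·193 + 46·21
1 = 46·407 − 97·193
1 = −97·1821 + 434·407
1 = 434·14975 − 3569·1821
1 = −3569·46746 + 11141·14975
1 = 11141·201959 − 48133·46746
1 = −48133·450664 + 107407·201959
1 = 107407·2905943 − 692575·450664
1 = −692575·96346783 + 22962382·2905943
1 = 22962382·3471390131 − 827338327·96346783
So 96346783·(-827338327) ≡ 1 (mod 3471390131), giving 96346783⁻¹ ≡ 2644051804.
x ≡ 96346783⁻¹·80980892 ≡ 2644051804·80980892 ≡ 999271267 (mod 3471390131).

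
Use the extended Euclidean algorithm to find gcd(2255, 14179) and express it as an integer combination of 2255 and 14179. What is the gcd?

Euclidean algorithm:
14179 = 6·2255 + 649
2255 = 3·649 + 308
649 = 2·308 + 33
308 = 9·33 + 11
33 = 3·11 + 0
gcd(2255, 14179) = 11.
Express as a combination:
11 = 308 − 9·33
11 = −9·649 + 19·308
11 = 19·2255 − 66·649
11 = −66·14179 + 415·2255
So 11 = (-66)·14179 + (415)·2255.

11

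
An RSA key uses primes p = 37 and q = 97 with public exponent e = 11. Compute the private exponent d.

φ(n) = (p−1)(q−1) = 36·96 = 3456.
Need d with 11·d ≡ 1 (mod 3456). Apply the extended Euclidean algorithm:
3456 = 314*11 + 2
11 = 5*2 + 1
2 = 2*1 + 0
Back-substitute:
1 = 11 − 5·2
1 = −5·3456 + 1571·11
So 11·1571 ≡ 1 (mod 3456), hence d = 1571.

1571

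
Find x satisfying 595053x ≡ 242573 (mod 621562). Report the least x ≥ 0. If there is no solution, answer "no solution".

First find gcd(595053, 621562):
621562 = 1×595053 + 26509
595053 = 22×26509 + 11855
26509 = 2×11855 + 2799
11855 = 4×2799 + 659
2799 = 4×659 + 163
659 = 4×163 + 7
163 = 23×7 + 2
7 = 3×2 + 1
2 = 2×1 + 0
gcd = 1, so a unique solution mod 621562 exists.
Back-substitute for the Bézout coefficients:
1 = 7 − 3·2
1 = −3·163 + 70·7
1 = 70·659 − 283·163
1 = −283·2799 + 1202·659
1 = 1202·11855 − 5091·2799
1 = −5091·26509 + 11384·11855
1 = 11384·595053 − 255539·26509
1 = −255539·621562 + 266923·595053
So 595053·(266923) ≡ 1 (mod 621562), giving 595053⁻¹ ≡ 266923.
x ≡ 595053⁻¹·242573 ≡ 266923·242573 ≡ 199339 (mod 621562).

199339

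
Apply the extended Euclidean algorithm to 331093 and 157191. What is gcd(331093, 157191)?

1

Apply Euclid's algorithm to 331093 and 157191:
331093 = 2·157191 + 16711
157191 = 9·16711 + 6792
16711 = 2·6792 + 3127
6792 = 2·3127 + 538
3127 = 5·538 + 437
538 = 1·437 + 101
437 = 4·101 + 33
101 = 3·33 + 2
33 = 16·2 + 1
2 = 2·1 + 0
gcd(331093, 157191) = 1.
Express as a combination:
1 = 33 − 16·2
1 = −16·101 + 49·33
1 = 49·437 − 212·101
1 = −212·538 + 261·437
1 = 261·3127 − 1517·538
1 = −1517·6792 + 3295·3127
1 = 3295·16711 − 8107·6792
1 = −8107·157191 + 76258·16711
1 = 76258·331093 − 160623·157191
So 1 = (76258)·331093 + (-160623)·157191.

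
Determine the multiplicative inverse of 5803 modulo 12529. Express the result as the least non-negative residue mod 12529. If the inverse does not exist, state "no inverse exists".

5579

gcd(12529, 5803) by repeated division:
12529 = 2·5803 + 923
5803 = 6·923 + 265
923 = 3·265 + 128
265 = 2·128 + 9
128 = 14·9 + 2
9 = 4·2 + 1
2 = 2·1 + 0
The gcd is 1. Working backward:
1 = 9 − 4·2
1 = −4·128 + 57·9
1 = 57·265 − 118·128
1 = −118·923 + 411·265
1 = 411·5803 − 2584·923
1 = −2584·12529 + 5579·5803
So 5803·5579 ≡ 1 (mod 12529).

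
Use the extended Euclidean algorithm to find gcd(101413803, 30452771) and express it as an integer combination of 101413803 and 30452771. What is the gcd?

1

Repeated division:
101413803 = 3×30452771 + 10055490
30452771 = 3×10055490 + 286301
10055490 = 35×286301 + 34955
286301 = 8×34955 + 6661
34955 = 5×6661 + 1650
6661 = 4×1650 + 61
1650 = 27×61 + 3
61 = 20×3 + 1
3 = 3×1 + 0
gcd(101413803, 30452771) = 1.
Express as a combination:
1 = 61 − 20·3
1 = −20·1650 + 541·61
1 = 541·6661 − 2184·1650
1 = −2184·34955 + 11461·6661
1 = 11461·286301 − 93872·34955
1 = −93872·10055490 + 3296981·286301
1 = 3296981·30452771 − 9984815·10055490
1 = −9984815·101413803 + 33251426·30452771
So 1 = (-9984815)·101413803 + (33251426)·30452771.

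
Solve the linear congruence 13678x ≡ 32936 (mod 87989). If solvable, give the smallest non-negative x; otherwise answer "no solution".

First find gcd(13678, 87989):
87989 = 6×13678 + 5921
13678 = 2×5921 + 1836
5921 = 3×1836 + 413
1836 = 4×413 + 184
413 = 2×184 + 45
184 = 4×45 + 4
45 = 11×4 + 1
4 = 4×1 + 0
gcd = 1, so a unique solution mod 87989 exists.
Back-substitute for the Bézout coefficients:
1 = 45 − 11·4
1 = −11·184 + 45·45
1 = 45·413 − 101·184
1 = −101·1836 + 449·413
1 = 449·5921 − 1448·1836
1 = −1448·13678 + 3345·5921
1 = 3345·87989 − 21518·13678
So 13678·(-21518) ≡ 1 (mod 87989), giving 13678⁻¹ ≡ 66471.
x ≡ 13678⁻¹·32936 ≡ 66471·32936 ≡ 34547 (mod 87989).

34547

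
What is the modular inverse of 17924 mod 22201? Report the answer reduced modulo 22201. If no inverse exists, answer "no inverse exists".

21412

gcd(22201, 17924) by repeated division:
22201 = 1*17924 + 4277
17924 = 4*4277 + 816
4277 = 5*816 + 197
816 = 4*197 + 28
197 = 7*28 + 1
28 = 28*1 + 0
The gcd is 1. Working backward:
1 = 197 − 7·28
1 = −7·816 + 29·197
1 = 29·4277 − 152·816
1 = −152·17924 + 637·4277
1 = 637·22201 − 789·17924
Thus 17924·(-789) ≡ 1 (mod 22201); reducing, -789 mod 22201 = 21412.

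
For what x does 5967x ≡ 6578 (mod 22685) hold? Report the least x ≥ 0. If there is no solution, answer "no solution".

First find gcd(5967, 22685):
22685 = 3×5967 + 4784
5967 = 1×4784 + 1183
4784 = 4×1183 + 52
1183 = 22×52 + 39
52 = 1×39 + 13
39 = 3×13 + 0
gcd = 13 and 13 | 6578, so solutions exist. Divide through by 13: 459x ≡ 506 (mod 1745).
Now find 459⁻¹ mod 1745:
1745 = 3*459 + 368
459 = 1*368 + 91
368 = 4*91 + 4
91 = 22*4 + 3
4 = 1*3 + 1
3 = 3*1 + 0
Back-substitute:
1 = 4 − 3
1 = −91 + 23·4
1 = 23·368 − 93·91
1 = −93·459 + 116·368
1 = 116·1745 − 441·459
So 459·(-441) ≡ 1 (mod 1745), i.e. 459⁻¹ ≡ 1304.
Then x ≡ 1304·506 ≡ 214 (mod 1745); the smallest non-negative solution is x = 214.

214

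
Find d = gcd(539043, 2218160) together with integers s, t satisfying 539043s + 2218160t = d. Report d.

1

Euclidean algorithm:
2218160 = 4·539043 + 61988
539043 = 8·61988 + 43139
61988 = 1·43139 + 18849
43139 = 2·18849 + 5441
18849 = 3·5441 + 2526
5441 = 2·2526 + 389
2526 = 6·389 + 192
389 = 2·192 + 5
192 = 38·5 + 2
5 = 2·2 + 1
2 = 2·1 + 0
gcd(539043, 2218160) = 1.
Working backward:
1 = 5 − 2·2
1 = −2·192 + 77·5
1 = 77·389 − 156·192
1 = −156·2526 + 1013·389
1 = 1013·5441 − 2182·2526
1 = −2182·18849 + 7559·5441
1 = 7559·43139 − 17300·18849
1 = −17300·61988 + 24859·43139
1 = 24859·539043 − 216172·61988
1 = −216172·2218160 + 889547·539043
So 1 = (-216172)·2218160 + (889547)·539043.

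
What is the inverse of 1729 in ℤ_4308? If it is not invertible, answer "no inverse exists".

2377

Apply the Euclidean algorithm to 4308 and 1729:
4308 = 2*1729 + 850
1729 = 2*850 + 29
850 = 29*29 + 9
29 = 3*9 + 2
9 = 4*2 + 1
2 = 2*1 + 0
Since gcd(1729, 4308) = 1, back-substitute to write 1 as a combination:
1 = 9 − 4·2
1 = −4·29 + 13·9
1 = 13·850 − 381·29
1 = −381·1729 + 775·850
1 = 775·4308 − 1931·1729
Hence 1729⁻¹ ≡ -1931 ≡ 2377 (mod 4308).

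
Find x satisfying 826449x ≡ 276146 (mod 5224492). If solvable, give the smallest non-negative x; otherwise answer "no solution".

350458

First find gcd(826449, 5224492):
5224492 = 6·826449 + 265798
826449 = 3·265798 + 29055
265798 = 9·29055 + 4303
29055 = 6·4303 + 3237
4303 = 1·3237 + 1066
3237 = 3·1066 + 39
1066 = 27·39 + 13
39 = 3·13 + 0
gcd = 13 and 13 | 276146, so solutions exist. Divide through by 13: 63573x ≡ 21242 (mod 401884).
Now find 63573⁻¹ mod 401884:
401884 = 6·63573 + 20446
63573 = 3·20446 + 2235
20446 = 9·2235 + 331
2235 = 6·331 + 249
331 = 1·249 + 82
249 = 3·82 + 3
82 = 27·3 + 1
3 = 3·1 + 0
Back-substitute:
1 = 82 − 27·3
1 = −27·249 + 82·82
1 = 82·331 − 109·249
1 = −109·2235 + 736·331
1 = 736·20446 − 6733·2235
1 = −6733·63573 + 20935·20446
1 = 20935·401884 − 132343·63573
So 63573·(-132343) ≡ 1 (mod 401884), i.e. 63573⁻¹ ≡ 269541.
Then x ≡ 269541·21242 ≡ 350458 (mod 401884); the smallest non-negative solution is x = 350458.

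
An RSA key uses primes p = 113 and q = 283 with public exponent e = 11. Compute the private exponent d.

20099

φ(n) = (p−1)(q−1) = 112·282 = 31584.
Need d with 11·d ≡ 1 (mod 31584). Apply the extended Euclidean algorithm:
31584 = 2871×11 + 3
11 = 3×3 + 2
3 = 1×2 + 1
2 = 2×1 + 0
Back-substitute:
1 = 3 − 2
1 = −11 + 4·3
1 = 4·31584 − 11485·11
So 11·(-11485) ≡ 1 (mod 31584), hence d ≡ -11485 ≡ 20099 (mod 31584).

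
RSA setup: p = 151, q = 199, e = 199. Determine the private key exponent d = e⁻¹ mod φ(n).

φ(n) = (p−1)(q−1) = 150·198 = 29700.
Need d with 199·d ≡ 1 (mod 29700). Apply the extended Euclidean algorithm:
29700 = 149·199 + 49
199 = 4·49 + 3
49 = 16·3 + 1
3 = 3·1 + 0
Back-substitute:
1 = 49 − 16·3
1 = −16·199 + 65·49
1 = 65·29700 − 9701·199
So 199·(-9701) ≡ 1 (mod 29700), hence d ≡ -9701 ≡ 19999 (mod 29700).

19999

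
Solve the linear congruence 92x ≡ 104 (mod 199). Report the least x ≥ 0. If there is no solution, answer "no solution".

First find gcd(92, 199):
199 = 2*92 + 15
92 = 6*15 + 2
15 = 7*2 + 1
2 = 2*1 + 0
gcd = 1, so a unique solution mod 199 exists.
Back-substitute for the Bézout coefficients:
1 = 15 − 7·2
1 = −7·92 + 43·15
1 = 43·199 − 93·92
So 92·(-93) ≡ 1 (mod 199), giving 92⁻¹ ≡ 106.
x ≡ 92⁻¹·104 ≡ 106·104 ≡ 79 (mod 199).

79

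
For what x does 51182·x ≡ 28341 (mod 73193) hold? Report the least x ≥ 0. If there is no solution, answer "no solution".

First find gcd(51182, 73193):
73193 = 1*51182 + 22011
51182 = 2*22011 + 7160
22011 = 3*7160 + 531
7160 = 13*531 + 257
531 = 2*257 + 17
257 = 15*17 + 2
17 = 8*2 + 1
2 = 2*1 + 0
gcd = 1, so a unique solution mod 73193 exists.
Back-substitute for the Bézout coefficients:
1 = 17 − 8·2
1 = −8·257 + 121·17
1 = 121·531 − 250·257
1 = −250·7160 + 3371·531
1 = 3371·22011 − 10363·7160
1 = −10363·51182 + 24097·22011
1 = 24097·73193 − 34460·51182
So 51182·(-34460) ≡ 1 (mod 73193), giving 51182⁻¹ ≡ 38733.
x ≡ 51182⁻¹·28341 ≡ 38733·28341 ≡ 56532 (mod 73193).

56532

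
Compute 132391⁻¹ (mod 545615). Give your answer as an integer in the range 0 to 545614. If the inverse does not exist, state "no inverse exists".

Euclidean algorithm on 545615, 132391:
545615 = 4×132391 + 16051
132391 = 8×16051 + 3983
16051 = 4×3983 + 119
3983 = 33×119 + 56
119 = 2×56 + 7
56 = 8×7 + 0
Since gcd = 7 > 1, 132391 is not a unit mod 545615.

no inverse exists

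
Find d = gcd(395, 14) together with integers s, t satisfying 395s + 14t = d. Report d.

Apply Euclid's algorithm to 395 and 14:
395 = 28×14 + 3
14 = 4×3 + 2
3 = 1×2 + 1
2 = 2×1 + 0
gcd(395, 14) = 1.
Back-substituting:
1 = 3 − 2
1 = −14 + 5·3
1 = 5·395 − 141·14
So 1 = (5)·395 + (-141)·14.

1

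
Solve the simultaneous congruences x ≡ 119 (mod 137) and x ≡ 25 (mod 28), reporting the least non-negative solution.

3133

Write x = 119 + 137·k. Then 137·k ≡ 25 − 119 ≡ 18 (mod 28).
Need 137⁻¹ mod 28. Extended Euclid on (28, 25):
28 = 1·25 + 3
25 = 8·3 + 1
3 = 3·1 + 0
Back-substitute:
1 = 25 − 8·3
1 = −8·28 + 9·25
137⁻¹ ≡ 9 (mod 28), so k ≡ 9·18 ≡ 22 (mod 28).
x = 119 + 137·22 = 3133.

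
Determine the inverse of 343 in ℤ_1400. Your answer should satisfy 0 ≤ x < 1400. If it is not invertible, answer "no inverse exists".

Compute gcd(343, 1400):
1400 = 4×343 + 28
343 = 12×28 + 7
28 = 4×7 + 0
The gcd is 7, not 1, hence no inverse exists.

no inverse exists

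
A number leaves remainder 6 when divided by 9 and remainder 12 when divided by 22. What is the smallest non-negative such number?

78

Write x = 6 + 9·k. Then 9·k ≡ 12 − 6 ≡ 6 (mod 22).
Need 9⁻¹ mod 22. Extended Euclid on (22, 9):
22 = 2*9 + 4
9 = 2*4 + 1
4 = 4*1 + 0
Back-substitute:
1 = 9 − 2·4
1 = −2·22 + 5·9
9⁻¹ ≡ 5 (mod 22), so k ≡ 5·6 ≡ 8 (mod 22).
x = 6 + 9·8 = 78.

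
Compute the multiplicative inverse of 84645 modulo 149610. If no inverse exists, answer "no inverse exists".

no inverse exists

Compute gcd(84645, 149610):
149610 = 1·84645 + 64965
84645 = 1·64965 + 19680
64965 = 3·19680 + 5925
19680 = 3·5925 + 1905
5925 = 3·1905 + 210
1905 = 9·210 + 15
210 = 14·15 + 0
gcd(84645, 149610) = 15 ≠ 1, so 84645 has no multiplicative inverse modulo 149610.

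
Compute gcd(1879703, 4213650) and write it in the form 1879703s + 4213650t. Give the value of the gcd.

7

Repeated division:
4213650 = 2×1879703 + 454244
1879703 = 4×454244 + 62727
454244 = 7×62727 + 15155
62727 = 4×15155 + 2107
15155 = 7×2107 + 406
2107 = 5×406 + 77
406 = 5×77 + 21
77 = 3×21 + 14
21 = 1×14 + 7
14 = 2×7 + 0
gcd(1879703, 4213650) = 7.
Back-substituting:
7 = 21 − 14
7 = −77 + 4·21
7 = 4·406 − 21·77
7 = −21·2107 + 109·406
7 = 109·15155 − 784·2107
7 = −784·62727 + 3245·15155
7 = 3245·454244 − 23499·62727
7 = −23499·1879703 + 97241·454244
7 = 97241·4213650 − 217981·1879703
So 7 = (97241)·4213650 + (-217981)·1879703.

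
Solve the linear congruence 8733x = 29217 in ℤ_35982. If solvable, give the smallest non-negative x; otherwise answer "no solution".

10135

First find gcd(8733, 35982):
35982 = 4·8733 + 1050
8733 = 8·1050 + 333
1050 = 3·333 + 51
333 = 6·51 + 27
51 = 1·27 + 24
27 = 1·24 + 3
24 = 8·3 + 0
gcd = 3 and 3 | 29217, so solutions exist. Divide through by 3: 2911x ≡ 9739 (mod 11994).
Now find 2911⁻¹ mod 11994:
11994 = 4*2911 + 350
2911 = 8*350 + 111
350 = 3*111 + 17
111 = 6*17 + 9
17 = 1*9 + 8
9 = 1*8 + 1
8 = 8*1 + 0
Back-substitute:
1 = 9 − 8
1 = −17 + 2·9
1 = 2·111 − 13·17
1 = −13·350 + 41·111
1 = 41·2911 − 341·350
1 = −341·11994 + 1405·2911
So 2911⁻¹ ≡ 1405 (mod 11994).
Then x ≡ 1405·9739 ≡ 10135 (mod 11994); the smallest non-negative solution is x = 10135.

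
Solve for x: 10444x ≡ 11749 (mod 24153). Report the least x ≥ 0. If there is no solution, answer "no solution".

3625

First find gcd(10444, 24153):
24153 = 2·10444 + 3265
10444 = 3·3265 + 649
3265 = 5·649 + 20
649 = 32·20 + 9
20 = 2·9 + 2
9 = 4·2 + 1
2 = 2·1 + 0
gcd = 1, so a unique solution mod 24153 exists.
Back-substitute for the Bézout coefficients:
1 = 9 − 4·2
1 = −4·20 + 9·9
1 = 9·649 − 292·20
1 = −292·3265 + 1469·649
1 = 1469·10444 − 4699·3265
1 = −4699·24153 + 10867·10444
So 10444·(10867) ≡ 1 (mod 24153), giving 10444⁻¹ ≡ 10867.
x ≡ 10444⁻¹·11749 ≡ 10867·11749 ≡ 3625 (mod 24153).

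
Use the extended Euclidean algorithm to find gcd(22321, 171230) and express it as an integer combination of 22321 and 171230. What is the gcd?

Euclidean algorithm:
171230 = 7·22321 + 14983
22321 = 1·14983 + 7338
14983 = 2·7338 + 307
7338 = 23·307 + 277
307 = 1·277 + 30
277 = 9·30 + 7
30 = 4·7 + 2
7 = 3·2 + 1
2 = 2·1 + 0
gcd(22321, 171230) = 1.
Working backward:
1 = 7 − 3·2
1 = −3·30 + 13·7
1 = 13·277 − 120·30
1 = −120·307 + 133·277
1 = 133·7338 − 3179·307
1 = −3179·14983 + 6491·7338
1 = 6491·22321 − 9670·14983
1 = −9670·171230 + 74181·22321
So 1 = (-9670)·171230 + (74181)·22321.

1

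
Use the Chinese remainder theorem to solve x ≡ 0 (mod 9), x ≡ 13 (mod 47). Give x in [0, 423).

342

Write x = 0 + 9·k. Then 9·k ≡ 13 − 0 ≡ 13 (mod 47).
Need 9⁻¹ mod 47. Extended Euclid on (47, 9):
47 = 5·9 + 2
9 = 4·2 + 1
2 = 2·1 + 0
Back-substitute:
1 = 9 − 4·2
1 = −4·47 + 21·9
9⁻¹ ≡ 21 (mod 47), so k ≡ 21·13 ≡ 38 (mod 47).
x = 0 + 9·38 = 342.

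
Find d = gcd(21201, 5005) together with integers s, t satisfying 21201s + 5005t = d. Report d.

Apply Euclid's algorithm to 21201 and 5005:
21201 = 4*5005 + 1181
5005 = 4*1181 + 281
1181 = 4*281 + 57
281 = 4*57 + 53
57 = 1*53 + 4
53 = 13*4 + 1
4 = 4*1 + 0
gcd(21201, 5005) = 1.
Back-substituting:
1 = 53 − 13·4
1 = −13·57 + 14·53
1 = 14·281 − 69·57
1 = −69·1181 + 290·281
1 = 290·5005 − 1229·1181
1 = −1229·21201 + 5206·5005
So 1 = (-1229)·21201 + (5206)·5005.

1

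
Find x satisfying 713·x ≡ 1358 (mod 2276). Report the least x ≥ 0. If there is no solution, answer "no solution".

1914

First find gcd(713, 2276):
2276 = 3×713 + 137
713 = 5×137 + 28
137 = 4×28 + 25
28 = 1×25 + 3
25 = 8×3 + 1
3 = 3×1 + 0
gcd = 1, so a unique solution mod 2276 exists.
Back-substitute for the Bézout coefficients:
1 = 25 − 8·3
1 = −8·28 + 9·25
1 = 9·137 − 44·28
1 = −44·713 + 229·137
1 = 229·2276 − 731·713
So 713·(-731) ≡ 1 (mod 2276), giving 713⁻¹ ≡ 1545.
x ≡ 713⁻¹·1358 ≡ 1545·1358 ≡ 1914 (mod 2276).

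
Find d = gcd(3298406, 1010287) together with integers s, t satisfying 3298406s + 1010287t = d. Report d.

1

Repeated division:
3298406 = 3*1010287 + 267545
1010287 = 3*267545 + 207652
267545 = 1*207652 + 59893
207652 = 3*59893 + 27973
59893 = 2*27973 + 3947
27973 = 7*3947 + 344
3947 = 11*344 + 163
344 = 2*163 + 18
163 = 9*18 + 1
18 = 18*1 + 0
gcd(3298406, 1010287) = 1.
Back-substituting:
1 = 163 − 9·18
1 = −9·344 + 19·163
1 = 19·3947 − 218·344
1 = −218·27973 + 1545·3947
1 = 1545·59893 − 3308·27973
1 = −3308·207652 + 11469·59893
1 = 11469·267545 − 14777·207652
1 = −14777·1010287 + 55800·267545
1 = 55800·3298406 − 182177·1010287
So 1 = (55800)·3298406 + (-182177)·1010287.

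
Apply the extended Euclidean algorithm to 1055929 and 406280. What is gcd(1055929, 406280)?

7

Euclidean algorithm:
1055929 = 2·406280 + 243369
406280 = 1·243369 + 162911
243369 = 1·162911 + 80458
162911 = 2·80458 + 1995
80458 = 40·1995 + 658
1995 = 3·658 + 21
658 = 31·21 + 7
21 = 3·7 + 0
gcd(1055929, 406280) = 7.
Express as a combination:
7 = 658 − 31·21
7 = −31·1995 + 94·658
7 = 94·80458 − 3791·1995
7 = −3791·162911 + 7676·80458
7 = 7676·243369 − 11467·162911
7 = −11467·406280 + 19143·243369
7 = 19143·1055929 − 49753·406280
So 7 = (19143)·1055929 + (-49753)·406280.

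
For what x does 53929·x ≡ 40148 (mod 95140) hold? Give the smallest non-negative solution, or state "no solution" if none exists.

61872

First find gcd(53929, 95140):
95140 = 1×53929 + 41211
53929 = 1×41211 + 12718
41211 = 3×12718 + 3057
12718 = 4×3057 + 490
3057 = 6×490 + 117
490 = 4×117 + 22
117 = 5×22 + 7
22 = 3×7 + 1
7 = 7×1 + 0
gcd = 1, so a unique solution mod 95140 exists.
Back-substitute for the Bézout coefficients:
1 = 22 − 3·7
1 = −3·117 + 16·22
1 = 16·490 − 67·117
1 = −67·3057 + 418·490
1 = 418·12718 − 1739·3057
1 = −1739·41211 + 5635·12718
1 = 5635·53929 − 7374·41211
1 = −7374·95140 + 13009·53929
So 53929·(13009) ≡ 1 (mod 95140), giving 53929⁻¹ ≡ 13009.
x ≡ 53929⁻¹·40148 ≡ 13009·40148 ≡ 61872 (mod 95140).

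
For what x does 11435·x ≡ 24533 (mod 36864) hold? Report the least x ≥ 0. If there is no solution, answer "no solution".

17791

First find gcd(11435, 36864):
36864 = 3·11435 + 2559
11435 = 4·2559 + 1199
2559 = 2·1199 + 161
1199 = 7·161 + 72
161 = 2·72 + 17
72 = 4·17 + 4
17 = 4·4 + 1
4 = 4·1 + 0
gcd = 1, so a unique solution mod 36864 exists.
Back-substitute for the Bézout coefficients:
1 = 17 − 4·4
1 = −4·72 + 17·17
1 = 17·161 − 38·72
1 = −38·1199 + 283·161
1 = 283·2559 − 604·1199
1 = −604·11435 + 2699·2559
1 = 2699·36864 − 8701·11435
So 11435·(-8701) ≡ 1 (mod 36864), giving 11435⁻¹ ≡ 28163.
x ≡ 11435⁻¹·24533 ≡ 28163·24533 ≡ 17791 (mod 36864).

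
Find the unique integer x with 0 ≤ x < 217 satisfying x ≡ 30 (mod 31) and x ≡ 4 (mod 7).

Write x = 30 + 31·k. Then 31·k ≡ 4 − 30 ≡ 2 (mod 7).
Need 31⁻¹ mod 7. Extended Euclid on (7, 3):
7 = 2·3 + 1
3 = 3·1 + 0
Back-substitute:
1 = 7 − 2·3
31⁻¹ ≡ 5 (mod 7), so k ≡ 5·2 ≡ 3 (mod 7).
x = 30 + 31·3 = 123.

123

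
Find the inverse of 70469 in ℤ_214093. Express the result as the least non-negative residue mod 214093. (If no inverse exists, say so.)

Apply the Euclidean algorithm to 214093 and 70469:
214093 = 3*70469 + 2686
70469 = 26*2686 + 633
2686 = 4*633 + 154
633 = 4*154 + 17
154 = 9*17 + 1
17 = 17*1 + 0
gcd = 1, so the inverse exists. Back-substitute:
1 = 154 − 9·17
1 = −9·633 + 37·154
1 = 37·2686 − 157·633
1 = −157·70469 + 4119·2686
1 = 4119·214093 − 12514·70469
Hence 70469⁻¹ ≡ -12514 ≡ 201579 (mod 214093).

201579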